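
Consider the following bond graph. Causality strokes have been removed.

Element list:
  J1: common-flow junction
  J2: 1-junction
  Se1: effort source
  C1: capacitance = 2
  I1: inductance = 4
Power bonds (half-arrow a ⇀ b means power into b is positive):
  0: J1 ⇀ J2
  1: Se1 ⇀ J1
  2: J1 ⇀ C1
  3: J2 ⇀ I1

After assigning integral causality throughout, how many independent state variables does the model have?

2  (C1, I1 all integral)

β1 stroke→J1  (Se1 (Se) sets effort on bond)
β2 stroke→J1  (C1 outputs effort q/C1)
β0 stroke→J2  (J1: last free bond brings flow in)
β3 stroke→I1  (only one flow-in slot at J2)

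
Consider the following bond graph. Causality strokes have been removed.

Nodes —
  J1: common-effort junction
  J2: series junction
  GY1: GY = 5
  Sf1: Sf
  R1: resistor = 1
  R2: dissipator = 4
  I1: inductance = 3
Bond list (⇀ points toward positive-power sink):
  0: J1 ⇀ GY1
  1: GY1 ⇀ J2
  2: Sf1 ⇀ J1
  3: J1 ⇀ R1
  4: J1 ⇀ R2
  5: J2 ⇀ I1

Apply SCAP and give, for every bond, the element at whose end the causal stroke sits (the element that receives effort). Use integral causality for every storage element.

bond 2 |Sf1  (Sf1: flow source, stroke at near end)
bond 5 |I1  (I1 outputs flow p/I1)
bond 1 |J2  (1-jn J2 has f-setter on 5)
bond 0 |J1  (GY1: gyrator matches bond 1)
bond 3 |R1  (0-jn J1 has e-setter on 0)
bond 4 |R2  (common-e at J1 fixed by 0)

β0 →J1
β1 →J2
β2 →Sf1
β3 →R1
β4 →R2
β5 →I1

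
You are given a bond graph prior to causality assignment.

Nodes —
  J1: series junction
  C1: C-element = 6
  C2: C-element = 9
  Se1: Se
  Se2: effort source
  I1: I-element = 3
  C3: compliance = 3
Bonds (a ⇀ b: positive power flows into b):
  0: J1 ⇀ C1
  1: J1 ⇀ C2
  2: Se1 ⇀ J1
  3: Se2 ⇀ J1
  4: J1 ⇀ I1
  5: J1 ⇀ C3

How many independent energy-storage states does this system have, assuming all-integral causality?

4  (C1, C2, C3, I1 all integral)

b2 |J1  (Se1 (Se) sets effort on bond)
b3 |J1  (Se2 fixes effort; stroke away)
b0 |J1  (C1: C, integral causality)
b1 |J1  (C2 integral (e out))
b4 |I1  (I1 integral (f out))
b5 |J1  (J1 flow already set via bond 4)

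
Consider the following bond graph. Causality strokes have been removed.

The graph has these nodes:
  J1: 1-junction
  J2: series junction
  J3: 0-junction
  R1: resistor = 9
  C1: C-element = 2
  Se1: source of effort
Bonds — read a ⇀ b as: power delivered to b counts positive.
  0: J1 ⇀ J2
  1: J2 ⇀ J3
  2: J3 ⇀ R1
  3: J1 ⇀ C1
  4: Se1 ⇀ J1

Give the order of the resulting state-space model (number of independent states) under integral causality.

1  (C1 all integral)

bond 4 stroke→J1  (source Se1 imposes e)
bond 3 stroke→J1  (C1: C, integral causality)
bond 0 stroke→J2  (J1 needs exactly one f-in)
bond 1 stroke→J3  (closing 1-jn rule on J2)
bond 2 stroke→R1  (0-jn J3 has e-setter on 1)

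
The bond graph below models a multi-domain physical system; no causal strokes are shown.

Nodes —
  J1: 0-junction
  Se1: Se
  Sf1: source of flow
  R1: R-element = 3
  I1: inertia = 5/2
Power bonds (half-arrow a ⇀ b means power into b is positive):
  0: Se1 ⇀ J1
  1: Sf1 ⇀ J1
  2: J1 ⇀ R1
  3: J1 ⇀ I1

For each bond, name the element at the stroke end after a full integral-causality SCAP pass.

#0 stroke→J1  (Se1: effort source, stroke at far end)
#1 stroke→Sf1  (Sf1 fixes flow; stroke at Sf1)
#2 stroke→R1  (J1 effort already set via bond 0)
#3 stroke→I1  (J1: bond 0 brought effort, rest push out)

bond 0 →J1
bond 1 →Sf1
bond 2 →R1
bond 3 →I1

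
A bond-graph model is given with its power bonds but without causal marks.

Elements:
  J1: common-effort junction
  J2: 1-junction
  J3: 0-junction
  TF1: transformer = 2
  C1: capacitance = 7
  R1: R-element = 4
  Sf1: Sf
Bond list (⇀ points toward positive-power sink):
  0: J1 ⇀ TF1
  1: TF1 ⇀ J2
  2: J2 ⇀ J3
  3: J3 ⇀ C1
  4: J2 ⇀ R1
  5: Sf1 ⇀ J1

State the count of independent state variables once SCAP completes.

b5 stroke→Sf1  (Sf1 fixes flow; stroke at Sf1)
b0 stroke→J1  (J1: last free bond brings effort in)
b1 stroke→TF1  (through TF1, causality passes straight; one stroke at TF1)
b2 stroke→J2  (common-f at J2 fixed by 1)
b4 stroke→J2  (J2: bond 1 brought flow, rest push out)
b3 stroke→J3  (J3 needs exactly one e-in)

1  (C1 all integral)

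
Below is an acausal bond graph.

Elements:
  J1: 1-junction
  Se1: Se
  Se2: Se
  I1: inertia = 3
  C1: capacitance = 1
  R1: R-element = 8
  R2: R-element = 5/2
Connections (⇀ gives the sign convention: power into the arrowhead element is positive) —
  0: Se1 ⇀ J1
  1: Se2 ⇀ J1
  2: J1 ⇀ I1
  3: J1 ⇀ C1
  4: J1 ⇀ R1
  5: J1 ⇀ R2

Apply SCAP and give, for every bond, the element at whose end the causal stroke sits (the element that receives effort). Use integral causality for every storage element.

#0 |J1  (Se1 fixes effort; stroke away)
#1 |J1  (Se2 fixes effort; stroke away)
#2 |I1  (I1: I, integral causality)
#3 |J1  (common-f at J1 fixed by 2)
#4 |J1  (J1: bond 2 brought flow, rest push out)
#5 |J1  (1-jn J1 has f-setter on 2)

#0 stroke at J1
#1 stroke at J1
#2 stroke at I1
#3 stroke at J1
#4 stroke at J1
#5 stroke at J1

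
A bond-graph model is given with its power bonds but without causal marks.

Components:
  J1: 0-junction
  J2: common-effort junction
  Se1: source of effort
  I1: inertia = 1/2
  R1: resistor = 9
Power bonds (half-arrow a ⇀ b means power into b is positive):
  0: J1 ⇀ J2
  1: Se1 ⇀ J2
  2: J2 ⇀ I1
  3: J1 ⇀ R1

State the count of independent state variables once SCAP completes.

b1 stroke→J2  (Se1: effort source, stroke at far end)
b0 stroke→J1  (0-jn J2 has e-setter on 1)
b2 stroke→I1  (J2 effort already set via bond 1)
b3 stroke→R1  (J1 effort already set via bond 0)

1  (I1 all integral)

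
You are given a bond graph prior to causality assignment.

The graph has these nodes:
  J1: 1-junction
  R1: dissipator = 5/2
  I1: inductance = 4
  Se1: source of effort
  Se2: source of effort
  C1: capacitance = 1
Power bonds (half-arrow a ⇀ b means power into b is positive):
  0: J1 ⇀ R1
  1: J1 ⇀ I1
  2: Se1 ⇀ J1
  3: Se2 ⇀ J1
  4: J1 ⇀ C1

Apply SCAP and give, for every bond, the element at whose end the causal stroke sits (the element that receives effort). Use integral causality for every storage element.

bond 0 stroke at J1
bond 1 stroke at I1
bond 2 stroke at J1
bond 3 stroke at J1
bond 4 stroke at J1

β2 |J1  (Se1 fixes effort; stroke away)
β3 |J1  (Se2 fixes effort; stroke away)
β1 |I1  (I1 integral (f out))
β0 |J1  (1-jn J1 has f-setter on 1)
β4 |J1  (common-f at J1 fixed by 1)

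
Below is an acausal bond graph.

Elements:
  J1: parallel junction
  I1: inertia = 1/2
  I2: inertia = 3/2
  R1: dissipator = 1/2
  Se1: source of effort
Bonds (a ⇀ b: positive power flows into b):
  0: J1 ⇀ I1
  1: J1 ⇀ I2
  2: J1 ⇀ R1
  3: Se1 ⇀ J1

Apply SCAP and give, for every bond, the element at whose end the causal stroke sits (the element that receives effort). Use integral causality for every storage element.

bond 0 stroke at I1
bond 1 stroke at I2
bond 2 stroke at R1
bond 3 stroke at J1

#3 stroke at J1  (source Se1 imposes e)
#0 stroke at I1  (J1: bond 3 brought effort, rest push out)
#1 stroke at I2  (J1 effort already set via bond 3)
#2 stroke at R1  (J1 effort already set via bond 3)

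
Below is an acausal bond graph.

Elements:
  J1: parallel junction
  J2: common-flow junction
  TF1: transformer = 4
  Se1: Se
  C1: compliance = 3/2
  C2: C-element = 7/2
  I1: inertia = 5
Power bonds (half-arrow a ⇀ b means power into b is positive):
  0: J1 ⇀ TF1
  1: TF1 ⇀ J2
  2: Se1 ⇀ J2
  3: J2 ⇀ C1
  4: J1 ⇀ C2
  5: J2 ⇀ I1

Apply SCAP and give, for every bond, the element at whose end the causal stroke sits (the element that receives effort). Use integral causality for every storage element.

β2 →J2  (source Se1 imposes e)
β3 →J2  (C1 integral (e out))
β4 →J1  (prefer integral on C2)
β0 →TF1  (J1: bond 4 brought effort, rest push out)
β1 →J2  (TF1 one-in-one-out from 0)
β5 →I1  (only one flow-in slot at J2)

#0 →TF1
#1 →J2
#2 →J2
#3 →J2
#4 →J1
#5 →I1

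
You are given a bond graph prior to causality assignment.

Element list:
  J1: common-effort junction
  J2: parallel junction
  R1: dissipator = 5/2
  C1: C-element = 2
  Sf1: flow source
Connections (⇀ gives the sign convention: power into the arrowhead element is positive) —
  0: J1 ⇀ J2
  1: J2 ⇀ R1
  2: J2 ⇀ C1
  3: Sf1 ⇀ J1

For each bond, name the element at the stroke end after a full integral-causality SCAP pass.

β3 stroke at Sf1  (Sf1 fixes flow; stroke at Sf1)
β0 stroke at J1  (closing 0-jn rule on J1)
β2 stroke at J2  (prefer integral on C1)
β1 stroke at R1  (J2: bond 2 brought effort, rest push out)

bond 0 |J1
bond 1 |R1
bond 2 |J2
bond 3 |Sf1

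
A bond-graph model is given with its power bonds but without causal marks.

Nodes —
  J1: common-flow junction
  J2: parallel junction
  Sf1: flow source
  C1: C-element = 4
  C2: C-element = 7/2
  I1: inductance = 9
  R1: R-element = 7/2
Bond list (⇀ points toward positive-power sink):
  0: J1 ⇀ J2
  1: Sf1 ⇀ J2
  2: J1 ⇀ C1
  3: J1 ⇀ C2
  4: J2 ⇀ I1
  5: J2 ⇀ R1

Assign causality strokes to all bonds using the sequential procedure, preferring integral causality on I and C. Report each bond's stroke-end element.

bond 1 stroke→Sf1  (Sf1 (Sf) sets flow on bond)
bond 2 stroke→J1  (prefer integral on C1)
bond 3 stroke→J1  (C2 integral (e out))
bond 0 stroke→J2  (J1 needs exactly one f-in)
bond 4 stroke→I1  (common-e at J2 fixed by 0)
bond 5 stroke→R1  (J2: bond 0 brought effort, rest push out)

b0 stroke→J2
b1 stroke→Sf1
b2 stroke→J1
b3 stroke→J1
b4 stroke→I1
b5 stroke→R1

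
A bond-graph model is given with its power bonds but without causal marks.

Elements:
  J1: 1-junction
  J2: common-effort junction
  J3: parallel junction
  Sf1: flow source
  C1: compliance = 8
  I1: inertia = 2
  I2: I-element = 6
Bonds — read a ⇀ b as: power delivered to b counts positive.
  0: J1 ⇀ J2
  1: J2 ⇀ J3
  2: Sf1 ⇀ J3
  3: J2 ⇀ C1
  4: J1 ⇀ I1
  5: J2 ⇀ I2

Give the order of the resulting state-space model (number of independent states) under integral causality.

bond 2 stroke→Sf1  (Sf1 fixes flow; stroke at Sf1)
bond 1 stroke→J3  (J3 needs exactly one e-in)
bond 3 stroke→J2  (C1: C, integral causality)
bond 0 stroke→J1  (J2 effort already set via bond 3)
bond 5 stroke→I2  (common-e at J2 fixed by 3)
bond 4 stroke→I1  (closing 1-jn rule on J1)

3  (C1, I1, I2 all integral)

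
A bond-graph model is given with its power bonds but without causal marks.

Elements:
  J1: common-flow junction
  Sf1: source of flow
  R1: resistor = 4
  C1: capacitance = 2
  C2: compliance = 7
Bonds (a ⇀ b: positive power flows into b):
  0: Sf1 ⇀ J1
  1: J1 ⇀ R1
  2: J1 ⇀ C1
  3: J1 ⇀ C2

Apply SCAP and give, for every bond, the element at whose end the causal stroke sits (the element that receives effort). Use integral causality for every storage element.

β0 stroke→Sf1
β1 stroke→J1
β2 stroke→J1
β3 stroke→J1

bond 0 stroke at Sf1  (source Sf1 imposes f)
bond 1 stroke at J1  (J1 flow already set via bond 0)
bond 2 stroke at J1  (J1 flow already set via bond 0)
bond 3 stroke at J1  (J1: bond 0 brought flow, rest push out)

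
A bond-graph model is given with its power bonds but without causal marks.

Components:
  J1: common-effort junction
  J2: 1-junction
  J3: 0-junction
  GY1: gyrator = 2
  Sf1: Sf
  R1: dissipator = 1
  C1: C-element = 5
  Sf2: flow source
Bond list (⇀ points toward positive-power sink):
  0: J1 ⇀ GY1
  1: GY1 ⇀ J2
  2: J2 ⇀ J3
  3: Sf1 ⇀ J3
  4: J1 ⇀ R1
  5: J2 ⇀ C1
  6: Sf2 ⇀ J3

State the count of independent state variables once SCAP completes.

bond 3 stroke→Sf1  (Sf1: flow source, stroke at near end)
bond 6 stroke→Sf2  (source Sf2 imposes f)
bond 2 stroke→J3  (only one effort-in slot at J3)
bond 1 stroke→J2  (common-f at J2 fixed by 2)
bond 5 stroke→J2  (1-jn J2 has f-setter on 2)
bond 0 stroke→J1  (GY1: gyrator matches bond 1)
bond 4 stroke→R1  (J1: bond 0 brought effort, rest push out)

1  (C1 all integral)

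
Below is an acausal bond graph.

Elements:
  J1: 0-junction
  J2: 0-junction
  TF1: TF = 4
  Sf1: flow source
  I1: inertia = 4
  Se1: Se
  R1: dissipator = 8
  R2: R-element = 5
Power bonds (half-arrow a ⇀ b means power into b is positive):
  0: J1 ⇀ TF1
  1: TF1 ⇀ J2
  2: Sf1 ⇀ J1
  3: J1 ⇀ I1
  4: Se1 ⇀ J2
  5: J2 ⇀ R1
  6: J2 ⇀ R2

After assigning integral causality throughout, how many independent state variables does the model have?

β2 →Sf1  (Sf1 (Sf) sets flow on bond)
β4 →J2  (Se1: effort source, stroke at far end)
β1 →TF1  (J2 effort already set via bond 4)
β5 →R1  (J2: bond 4 brought effort, rest push out)
β6 →R2  (common-e at J2 fixed by 4)
β0 →J1  (TF1 one-in-one-out from 1)
β3 →I1  (0-jn J1 has e-setter on 0)

1  (I1 all integral)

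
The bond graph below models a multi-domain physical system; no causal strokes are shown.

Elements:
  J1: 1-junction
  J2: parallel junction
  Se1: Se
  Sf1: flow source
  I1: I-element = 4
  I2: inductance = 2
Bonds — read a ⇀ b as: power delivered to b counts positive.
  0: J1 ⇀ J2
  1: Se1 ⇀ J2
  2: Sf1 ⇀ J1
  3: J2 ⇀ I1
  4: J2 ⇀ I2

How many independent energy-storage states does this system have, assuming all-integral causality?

2  (I1, I2 all integral)

#1 |J2  (Se1 (Se) sets effort on bond)
#2 |Sf1  (Sf1 (Sf) sets flow on bond)
#0 |J1  (common-f at J1 fixed by 2)
#3 |I1  (0-jn J2 has e-setter on 1)
#4 |I2  (common-e at J2 fixed by 1)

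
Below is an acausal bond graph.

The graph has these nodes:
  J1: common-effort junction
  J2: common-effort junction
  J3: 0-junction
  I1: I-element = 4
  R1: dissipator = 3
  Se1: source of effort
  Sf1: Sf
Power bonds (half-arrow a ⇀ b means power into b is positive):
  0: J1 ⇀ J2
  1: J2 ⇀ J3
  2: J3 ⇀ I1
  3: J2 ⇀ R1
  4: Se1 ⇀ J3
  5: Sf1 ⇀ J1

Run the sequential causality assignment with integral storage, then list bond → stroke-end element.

bond 0 |J1
bond 1 |J2
bond 2 |I1
bond 3 |R1
bond 4 |J3
bond 5 |Sf1

β4 stroke at J3  (Se1 fixes effort; stroke away)
β5 stroke at Sf1  (Sf1 fixes flow; stroke at Sf1)
β0 stroke at J1  (only one effort-in slot at J1)
β1 stroke at J2  (0-jn J3 has e-setter on 4)
β2 stroke at I1  (0-jn J3 has e-setter on 4)
β3 stroke at R1  (common-e at J2 fixed by 1)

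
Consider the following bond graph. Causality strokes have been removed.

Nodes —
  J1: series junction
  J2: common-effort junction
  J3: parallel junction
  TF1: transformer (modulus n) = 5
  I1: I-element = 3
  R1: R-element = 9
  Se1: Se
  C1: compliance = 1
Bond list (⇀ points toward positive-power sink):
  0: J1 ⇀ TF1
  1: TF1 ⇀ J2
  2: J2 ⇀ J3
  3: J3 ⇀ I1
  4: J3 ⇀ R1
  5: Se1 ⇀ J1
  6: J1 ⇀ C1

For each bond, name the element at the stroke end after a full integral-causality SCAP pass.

bond 5 →J1  (Se1 (Se) sets effort on bond)
bond 3 →I1  (I1 outputs flow p/I1)
bond 6 →J1  (C1: C, integral causality)
bond 0 →TF1  (only one flow-in slot at J1)
bond 1 →J2  (TF1: transformer flips bond 0)
bond 2 →J3  (0-jn J2 has e-setter on 1)
bond 4 →R1  (J3: bond 2 brought effort, rest push out)

bond 0 →TF1
bond 1 →J2
bond 2 →J3
bond 3 →I1
bond 4 →R1
bond 5 →J1
bond 6 →J1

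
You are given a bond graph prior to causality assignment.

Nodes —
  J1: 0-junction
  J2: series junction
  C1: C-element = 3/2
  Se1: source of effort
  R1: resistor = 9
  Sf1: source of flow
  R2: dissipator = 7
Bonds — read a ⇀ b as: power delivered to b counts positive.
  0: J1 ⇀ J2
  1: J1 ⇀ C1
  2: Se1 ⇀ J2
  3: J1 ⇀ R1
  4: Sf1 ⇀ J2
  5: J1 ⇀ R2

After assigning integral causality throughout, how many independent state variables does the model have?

#2 →J2  (Se1 (Se) sets effort on bond)
#4 →Sf1  (Sf1: flow source, stroke at near end)
#0 →J2  (J2: bond 4 brought flow, rest push out)
#1 →J1  (C1: C, integral causality)
#3 →R1  (J1 effort already set via bond 1)
#5 →R2  (common-e at J1 fixed by 1)

1  (C1 all integral)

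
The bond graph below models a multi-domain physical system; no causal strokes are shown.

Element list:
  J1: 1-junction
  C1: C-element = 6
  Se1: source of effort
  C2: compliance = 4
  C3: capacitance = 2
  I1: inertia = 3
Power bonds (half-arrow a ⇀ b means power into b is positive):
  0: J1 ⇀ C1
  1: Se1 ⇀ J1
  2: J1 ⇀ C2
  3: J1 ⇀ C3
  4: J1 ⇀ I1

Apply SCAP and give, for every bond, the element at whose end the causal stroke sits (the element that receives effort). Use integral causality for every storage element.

b0 stroke at J1
b1 stroke at J1
b2 stroke at J1
b3 stroke at J1
b4 stroke at I1

bond 1 stroke at J1  (source Se1 imposes e)
bond 0 stroke at J1  (C1 outputs effort q/C1)
bond 2 stroke at J1  (C2 integral (e out))
bond 3 stroke at J1  (C3 outputs effort q/C3)
bond 4 stroke at I1  (J1: last free bond brings flow in)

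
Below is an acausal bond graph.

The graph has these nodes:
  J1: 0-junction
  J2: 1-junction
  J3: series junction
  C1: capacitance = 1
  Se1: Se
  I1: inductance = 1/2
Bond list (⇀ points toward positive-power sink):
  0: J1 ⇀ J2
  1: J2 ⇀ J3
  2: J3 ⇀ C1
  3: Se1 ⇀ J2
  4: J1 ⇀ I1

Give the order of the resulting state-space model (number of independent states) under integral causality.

#3 stroke→J2  (Se1 (Se) sets effort on bond)
#2 stroke→J3  (C1 outputs effort q/C1)
#1 stroke→J2  (only one flow-in slot at J3)
#0 stroke→J1  (J2: last free bond brings flow in)
#4 stroke→I1  (0-jn J1 has e-setter on 0)

2  (C1, I1 all integral)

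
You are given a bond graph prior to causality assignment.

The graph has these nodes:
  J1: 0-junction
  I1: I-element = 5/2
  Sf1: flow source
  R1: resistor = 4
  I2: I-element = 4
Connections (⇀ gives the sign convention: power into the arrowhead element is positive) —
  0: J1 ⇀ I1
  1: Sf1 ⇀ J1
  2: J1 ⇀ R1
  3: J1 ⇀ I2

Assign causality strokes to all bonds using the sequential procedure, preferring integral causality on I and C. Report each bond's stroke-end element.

b0 →I1
b1 →Sf1
b2 →J1
b3 →I2

b1 |Sf1  (source Sf1 imposes f)
b0 |I1  (I1 integral (f out))
b3 |I2  (prefer integral on I2)
b2 |J1  (closing 0-jn rule on J1)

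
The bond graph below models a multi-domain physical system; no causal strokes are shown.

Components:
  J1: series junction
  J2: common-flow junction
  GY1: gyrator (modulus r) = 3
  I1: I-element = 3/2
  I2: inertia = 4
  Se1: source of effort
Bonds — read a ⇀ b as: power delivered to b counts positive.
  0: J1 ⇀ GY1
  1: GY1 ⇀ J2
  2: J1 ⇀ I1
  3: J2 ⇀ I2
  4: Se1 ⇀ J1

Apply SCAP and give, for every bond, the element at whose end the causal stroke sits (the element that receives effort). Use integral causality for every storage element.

b0 stroke at J1
b1 stroke at J2
b2 stroke at I1
b3 stroke at I2
b4 stroke at J1

b4 →J1  (Se1 (Se) sets effort on bond)
b2 →I1  (I1: I, integral causality)
b0 →J1  (J1 flow already set via bond 2)
b1 →J2  (GY GY1: same side as bond 0)
b3 →I2  (J2 needs exactly one f-in)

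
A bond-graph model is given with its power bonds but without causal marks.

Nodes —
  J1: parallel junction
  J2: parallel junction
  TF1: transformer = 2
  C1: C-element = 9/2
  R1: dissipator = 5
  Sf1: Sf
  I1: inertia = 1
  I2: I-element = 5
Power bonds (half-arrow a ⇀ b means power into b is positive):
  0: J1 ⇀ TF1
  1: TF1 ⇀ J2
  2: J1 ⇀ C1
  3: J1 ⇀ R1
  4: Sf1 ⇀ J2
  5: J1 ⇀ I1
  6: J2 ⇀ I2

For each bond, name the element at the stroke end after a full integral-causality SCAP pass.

b4 stroke→Sf1  (Sf1 (Sf) sets flow on bond)
b2 stroke→J1  (prefer integral on C1)
b0 stroke→TF1  (0-jn J1 has e-setter on 2)
b3 stroke→R1  (common-e at J1 fixed by 2)
b5 stroke→I1  (common-e at J1 fixed by 2)
b1 stroke→J2  (TF1: transformer flips bond 0)
b6 stroke→I2  (J2: bond 1 brought effort, rest push out)

b0 stroke at TF1
b1 stroke at J2
b2 stroke at J1
b3 stroke at R1
b4 stroke at Sf1
b5 stroke at I1
b6 stroke at I2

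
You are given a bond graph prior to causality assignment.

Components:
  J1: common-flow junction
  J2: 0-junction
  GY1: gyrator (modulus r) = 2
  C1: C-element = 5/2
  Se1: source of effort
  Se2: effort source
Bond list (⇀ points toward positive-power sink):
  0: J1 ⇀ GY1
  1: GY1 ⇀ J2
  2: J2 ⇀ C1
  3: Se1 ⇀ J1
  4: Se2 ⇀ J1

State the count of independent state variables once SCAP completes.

1  (C1 all integral)

b3 stroke→J1  (Se1 fixes effort; stroke away)
b4 stroke→J1  (Se2 (Se) sets effort on bond)
b0 stroke→GY1  (J1 needs exactly one f-in)
b1 stroke→GY1  (through GY1, causality inverts; strokes same side of GY1)
b2 stroke→J2  (J2: last free bond brings effort in)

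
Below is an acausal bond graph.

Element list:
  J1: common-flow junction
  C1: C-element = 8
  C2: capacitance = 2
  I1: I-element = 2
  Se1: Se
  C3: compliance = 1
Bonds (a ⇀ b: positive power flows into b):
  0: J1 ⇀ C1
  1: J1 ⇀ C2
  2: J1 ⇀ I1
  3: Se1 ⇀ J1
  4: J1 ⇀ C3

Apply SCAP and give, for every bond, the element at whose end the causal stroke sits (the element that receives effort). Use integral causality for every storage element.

β0 |J1
β1 |J1
β2 |I1
β3 |J1
β4 |J1

bond 3 →J1  (source Se1 imposes e)
bond 0 →J1  (C1: C, integral causality)
bond 1 →J1  (C2 outputs effort q/C2)
bond 2 →I1  (I1 integral (f out))
bond 4 →J1  (1-jn J1 has f-setter on 2)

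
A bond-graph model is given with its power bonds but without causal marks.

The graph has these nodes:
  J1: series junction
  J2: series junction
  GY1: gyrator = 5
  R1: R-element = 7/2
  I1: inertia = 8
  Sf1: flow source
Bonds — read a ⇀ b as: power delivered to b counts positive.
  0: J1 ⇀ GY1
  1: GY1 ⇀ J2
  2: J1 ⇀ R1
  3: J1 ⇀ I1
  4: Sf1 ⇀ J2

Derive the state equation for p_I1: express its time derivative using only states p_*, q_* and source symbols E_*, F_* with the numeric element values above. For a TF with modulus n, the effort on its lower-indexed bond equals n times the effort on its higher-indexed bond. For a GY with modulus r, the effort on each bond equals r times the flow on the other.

dp_I1/dt = -5*F_Sf1 - 7*p_I1/16

#4 stroke→Sf1  (Sf1: flow source, stroke at near end)
#1 stroke→J2  (J2: bond 4 brought flow, rest push out)
#0 stroke→J1  (through GY1, causality inverts; strokes same side of GY1)
#3 stroke→I1  (I1: I, integral causality)
#2 stroke→J1  (1-jn J1 has f-setter on 3)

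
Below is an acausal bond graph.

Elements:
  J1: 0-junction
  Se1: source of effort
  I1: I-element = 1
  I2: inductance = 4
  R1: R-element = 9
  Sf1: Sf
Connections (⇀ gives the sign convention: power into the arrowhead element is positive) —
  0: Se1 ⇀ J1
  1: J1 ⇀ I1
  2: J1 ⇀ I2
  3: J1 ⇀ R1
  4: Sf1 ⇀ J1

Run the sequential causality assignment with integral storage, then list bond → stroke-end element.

b0 stroke→J1
b1 stroke→I1
b2 stroke→I2
b3 stroke→R1
b4 stroke→Sf1

b0 |J1  (Se1: effort source, stroke at far end)
b4 |Sf1  (Sf1 (Sf) sets flow on bond)
b1 |I1  (J1 effort already set via bond 0)
b2 |I2  (J1 effort already set via bond 0)
b3 |R1  (J1: bond 0 brought effort, rest push out)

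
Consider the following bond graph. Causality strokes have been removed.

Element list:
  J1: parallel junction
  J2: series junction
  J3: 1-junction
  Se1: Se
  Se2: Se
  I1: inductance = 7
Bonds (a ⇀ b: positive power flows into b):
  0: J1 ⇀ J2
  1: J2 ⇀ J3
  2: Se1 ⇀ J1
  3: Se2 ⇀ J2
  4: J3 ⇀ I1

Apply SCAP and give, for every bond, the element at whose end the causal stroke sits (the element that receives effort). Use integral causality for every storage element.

β2 |J1  (Se1 fixes effort; stroke away)
β3 |J2  (Se2 (Se) sets effort on bond)
β0 |J2  (J1 effort already set via bond 2)
β1 |J3  (J2 needs exactly one f-in)
β4 |I1  (J3: last free bond brings flow in)

b0 stroke→J2
b1 stroke→J3
b2 stroke→J1
b3 stroke→J2
b4 stroke→I1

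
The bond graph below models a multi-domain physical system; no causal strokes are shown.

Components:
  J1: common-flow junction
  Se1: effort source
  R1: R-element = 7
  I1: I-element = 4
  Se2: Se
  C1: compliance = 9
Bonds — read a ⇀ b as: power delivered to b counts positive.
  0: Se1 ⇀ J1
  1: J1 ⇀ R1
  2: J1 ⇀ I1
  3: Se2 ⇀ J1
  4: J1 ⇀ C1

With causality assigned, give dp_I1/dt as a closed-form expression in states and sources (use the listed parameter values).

β0 stroke→J1  (source Se1 imposes e)
β3 stroke→J1  (Se2 fixes effort; stroke away)
β2 stroke→I1  (prefer integral on I1)
β1 stroke→J1  (common-f at J1 fixed by 2)
β4 stroke→J1  (common-f at J1 fixed by 2)

dp_I1/dt = E_Se1 + E_Se2 - 7*p_I1/4 - q_C1/9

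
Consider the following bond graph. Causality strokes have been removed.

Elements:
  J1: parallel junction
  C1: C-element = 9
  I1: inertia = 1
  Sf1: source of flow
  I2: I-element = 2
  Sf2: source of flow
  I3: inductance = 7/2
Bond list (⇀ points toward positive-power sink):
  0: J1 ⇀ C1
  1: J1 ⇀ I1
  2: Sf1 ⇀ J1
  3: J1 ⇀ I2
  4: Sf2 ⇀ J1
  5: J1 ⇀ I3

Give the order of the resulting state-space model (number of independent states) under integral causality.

bond 2 stroke→Sf1  (Sf1: flow source, stroke at near end)
bond 4 stroke→Sf2  (Sf2 (Sf) sets flow on bond)
bond 0 stroke→J1  (prefer integral on C1)
bond 1 stroke→I1  (J1: bond 0 brought effort, rest push out)
bond 3 stroke→I2  (J1 effort already set via bond 0)
bond 5 stroke→I3  (J1: bond 0 brought effort, rest push out)

4  (C1, I1, I2, I3 all integral)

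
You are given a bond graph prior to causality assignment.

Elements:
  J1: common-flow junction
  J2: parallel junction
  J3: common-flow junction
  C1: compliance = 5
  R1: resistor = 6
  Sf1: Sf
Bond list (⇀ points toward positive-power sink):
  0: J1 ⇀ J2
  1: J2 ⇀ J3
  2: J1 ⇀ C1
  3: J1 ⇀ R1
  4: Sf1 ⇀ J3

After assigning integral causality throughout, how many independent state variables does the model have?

b4 stroke at Sf1  (source Sf1 imposes f)
b1 stroke at J3  (J3: bond 4 brought flow, rest push out)
b0 stroke at J2  (closing 0-jn rule on J2)
b2 stroke at J1  (common-f at J1 fixed by 0)
b3 stroke at J1  (1-jn J1 has f-setter on 0)

1  (C1 all integral)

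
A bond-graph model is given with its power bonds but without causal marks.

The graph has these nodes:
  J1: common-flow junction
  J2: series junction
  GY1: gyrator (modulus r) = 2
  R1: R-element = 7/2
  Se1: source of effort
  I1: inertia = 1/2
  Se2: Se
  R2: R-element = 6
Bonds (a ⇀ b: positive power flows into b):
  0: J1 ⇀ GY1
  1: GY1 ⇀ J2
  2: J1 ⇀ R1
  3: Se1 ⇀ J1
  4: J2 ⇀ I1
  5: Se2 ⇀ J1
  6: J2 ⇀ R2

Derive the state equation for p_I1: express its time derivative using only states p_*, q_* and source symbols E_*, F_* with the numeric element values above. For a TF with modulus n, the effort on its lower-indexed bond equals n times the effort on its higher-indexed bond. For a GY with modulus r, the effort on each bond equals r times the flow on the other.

#3 |J1  (Se1: effort source, stroke at far end)
#5 |J1  (source Se2 imposes e)
#4 |I1  (prefer integral on I1)
#1 |J2  (1-jn J2 has f-setter on 4)
#6 |J2  (J2: bond 4 brought flow, rest push out)
#0 |J1  (GY1: gyrator matches bond 1)
#2 |R1  (closing 1-jn rule on J1)

dp_I1/dt = 4*E_Se1/7 + 4*E_Se2/7 - 100*p_I1/7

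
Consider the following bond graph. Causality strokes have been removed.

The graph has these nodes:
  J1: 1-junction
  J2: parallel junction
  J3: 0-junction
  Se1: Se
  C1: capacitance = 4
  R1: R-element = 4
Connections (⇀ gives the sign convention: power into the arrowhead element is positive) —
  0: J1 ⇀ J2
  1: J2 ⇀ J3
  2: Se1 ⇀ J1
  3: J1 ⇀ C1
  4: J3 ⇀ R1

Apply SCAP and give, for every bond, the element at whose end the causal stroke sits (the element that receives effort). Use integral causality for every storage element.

β0 stroke at J2
β1 stroke at J3
β2 stroke at J1
β3 stroke at J1
β4 stroke at R1

bond 2 stroke at J1  (source Se1 imposes e)
bond 3 stroke at J1  (prefer integral on C1)
bond 0 stroke at J2  (only one flow-in slot at J1)
bond 1 stroke at J3  (0-jn J2 has e-setter on 0)
bond 4 stroke at R1  (common-e at J3 fixed by 1)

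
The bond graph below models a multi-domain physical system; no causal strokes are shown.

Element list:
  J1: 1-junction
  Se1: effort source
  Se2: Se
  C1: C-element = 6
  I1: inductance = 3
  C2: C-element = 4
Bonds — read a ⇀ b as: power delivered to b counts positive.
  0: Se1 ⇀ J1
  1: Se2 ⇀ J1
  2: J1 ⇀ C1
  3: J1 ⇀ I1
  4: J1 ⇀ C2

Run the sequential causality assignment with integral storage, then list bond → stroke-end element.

b0 →J1
b1 →J1
b2 →J1
b3 →I1
b4 →J1

b0 →J1  (Se1 (Se) sets effort on bond)
b1 →J1  (source Se2 imposes e)
b2 →J1  (C1 outputs effort q/C1)
b3 →I1  (I1: I, integral causality)
b4 →J1  (J1 flow already set via bond 3)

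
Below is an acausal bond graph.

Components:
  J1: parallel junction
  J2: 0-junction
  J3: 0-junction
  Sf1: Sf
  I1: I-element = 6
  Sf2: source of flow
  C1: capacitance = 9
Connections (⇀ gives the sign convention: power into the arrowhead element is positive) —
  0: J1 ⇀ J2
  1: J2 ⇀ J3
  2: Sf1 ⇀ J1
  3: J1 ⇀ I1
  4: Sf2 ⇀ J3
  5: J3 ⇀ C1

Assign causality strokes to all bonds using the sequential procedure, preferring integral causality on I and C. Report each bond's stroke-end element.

#0 →J1
#1 →J2
#2 →Sf1
#3 →I1
#4 →Sf2
#5 →J3

bond 2 stroke at Sf1  (Sf1 (Sf) sets flow on bond)
bond 4 stroke at Sf2  (source Sf2 imposes f)
bond 3 stroke at I1  (I1 integral (f out))
bond 0 stroke at J1  (closing 0-jn rule on J1)
bond 1 stroke at J2  (only one effort-in slot at J2)
bond 5 stroke at J3  (J3 needs exactly one e-in)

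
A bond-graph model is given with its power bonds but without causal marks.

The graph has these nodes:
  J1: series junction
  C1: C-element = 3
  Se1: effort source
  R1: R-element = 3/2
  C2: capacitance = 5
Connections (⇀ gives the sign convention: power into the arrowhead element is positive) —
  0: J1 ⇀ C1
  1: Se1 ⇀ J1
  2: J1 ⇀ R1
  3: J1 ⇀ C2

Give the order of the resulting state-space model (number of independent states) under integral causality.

2  (C1, C2 all integral)

#1 stroke at J1  (Se1 fixes effort; stroke away)
#0 stroke at J1  (C1 outputs effort q/C1)
#3 stroke at J1  (C2: C, integral causality)
#2 stroke at R1  (closing 1-jn rule on J1)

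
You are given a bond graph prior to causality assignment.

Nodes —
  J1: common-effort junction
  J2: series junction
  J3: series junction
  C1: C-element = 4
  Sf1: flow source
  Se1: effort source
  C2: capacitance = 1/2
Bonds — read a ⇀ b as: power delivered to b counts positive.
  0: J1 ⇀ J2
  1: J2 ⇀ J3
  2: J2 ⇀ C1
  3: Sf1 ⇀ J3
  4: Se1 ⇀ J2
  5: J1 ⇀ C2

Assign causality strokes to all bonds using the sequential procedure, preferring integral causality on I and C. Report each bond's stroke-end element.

#0 →J2
#1 →J3
#2 →J2
#3 →Sf1
#4 →J2
#5 →J1

β3 stroke at Sf1  (source Sf1 imposes f)
β4 stroke at J2  (Se1 fixes effort; stroke away)
β1 stroke at J3  (J3 flow already set via bond 3)
β0 stroke at J2  (J2 flow already set via bond 1)
β2 stroke at J2  (J2: bond 1 brought flow, rest push out)
β5 stroke at J1  (J1 needs exactly one e-in)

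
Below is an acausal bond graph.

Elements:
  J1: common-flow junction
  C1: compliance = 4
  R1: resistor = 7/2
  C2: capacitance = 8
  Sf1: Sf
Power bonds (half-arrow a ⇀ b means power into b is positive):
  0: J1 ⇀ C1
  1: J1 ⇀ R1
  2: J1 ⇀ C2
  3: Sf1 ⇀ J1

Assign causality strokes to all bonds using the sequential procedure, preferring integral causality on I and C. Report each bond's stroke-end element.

bond 0 |J1
bond 1 |J1
bond 2 |J1
bond 3 |Sf1

bond 3 →Sf1  (Sf1 (Sf) sets flow on bond)
bond 0 →J1  (J1: bond 3 brought flow, rest push out)
bond 1 →J1  (1-jn J1 has f-setter on 3)
bond 2 →J1  (1-jn J1 has f-setter on 3)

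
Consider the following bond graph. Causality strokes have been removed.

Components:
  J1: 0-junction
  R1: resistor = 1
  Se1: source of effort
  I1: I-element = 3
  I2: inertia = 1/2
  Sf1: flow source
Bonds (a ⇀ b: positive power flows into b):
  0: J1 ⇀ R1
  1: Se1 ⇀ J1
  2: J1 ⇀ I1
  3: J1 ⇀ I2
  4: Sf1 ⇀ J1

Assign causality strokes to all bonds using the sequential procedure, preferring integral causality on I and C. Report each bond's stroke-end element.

β0 stroke at R1
β1 stroke at J1
β2 stroke at I1
β3 stroke at I2
β4 stroke at Sf1

#1 stroke→J1  (Se1 fixes effort; stroke away)
#4 stroke→Sf1  (Sf1: flow source, stroke at near end)
#0 stroke→R1  (common-e at J1 fixed by 1)
#2 stroke→I1  (common-e at J1 fixed by 1)
#3 stroke→I2  (common-e at J1 fixed by 1)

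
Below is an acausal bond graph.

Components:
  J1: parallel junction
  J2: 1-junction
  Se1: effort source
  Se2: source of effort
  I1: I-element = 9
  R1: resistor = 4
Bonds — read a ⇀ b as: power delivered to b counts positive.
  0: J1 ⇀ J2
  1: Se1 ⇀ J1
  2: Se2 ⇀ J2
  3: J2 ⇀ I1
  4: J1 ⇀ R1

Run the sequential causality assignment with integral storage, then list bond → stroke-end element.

b0 |J2
b1 |J1
b2 |J2
b3 |I1
b4 |R1

β1 |J1  (Se1 (Se) sets effort on bond)
β2 |J2  (Se2: effort source, stroke at far end)
β0 |J2  (J1 effort already set via bond 1)
β4 |R1  (J1: bond 1 brought effort, rest push out)
β3 |I1  (only one flow-in slot at J2)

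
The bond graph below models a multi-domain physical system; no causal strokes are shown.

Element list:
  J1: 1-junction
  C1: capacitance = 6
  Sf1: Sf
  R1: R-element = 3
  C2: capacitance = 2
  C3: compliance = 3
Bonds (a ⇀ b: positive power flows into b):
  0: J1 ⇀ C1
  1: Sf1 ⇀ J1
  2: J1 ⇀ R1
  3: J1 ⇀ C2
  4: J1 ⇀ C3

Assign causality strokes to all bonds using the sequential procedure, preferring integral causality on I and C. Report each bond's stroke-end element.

b1 stroke at Sf1  (Sf1: flow source, stroke at near end)
b0 stroke at J1  (J1: bond 1 brought flow, rest push out)
b2 stroke at J1  (J1 flow already set via bond 1)
b3 stroke at J1  (J1 flow already set via bond 1)
b4 stroke at J1  (J1 flow already set via bond 1)

#0 |J1
#1 |Sf1
#2 |J1
#3 |J1
#4 |J1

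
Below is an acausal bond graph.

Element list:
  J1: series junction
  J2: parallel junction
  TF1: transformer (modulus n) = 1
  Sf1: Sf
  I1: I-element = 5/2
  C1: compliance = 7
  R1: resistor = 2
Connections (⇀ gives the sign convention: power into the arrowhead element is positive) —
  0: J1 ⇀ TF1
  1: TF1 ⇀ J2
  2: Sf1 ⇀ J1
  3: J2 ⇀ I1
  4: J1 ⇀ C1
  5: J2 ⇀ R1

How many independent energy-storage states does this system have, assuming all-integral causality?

2  (C1, I1 all integral)

b2 stroke→Sf1  (source Sf1 imposes f)
b0 stroke→J1  (J1: bond 2 brought flow, rest push out)
b4 stroke→J1  (common-f at J1 fixed by 2)
b1 stroke→TF1  (through TF1, causality passes straight; one stroke at TF1)
b3 stroke→I1  (I1 integral (f out))
b5 stroke→J2  (J2 needs exactly one e-in)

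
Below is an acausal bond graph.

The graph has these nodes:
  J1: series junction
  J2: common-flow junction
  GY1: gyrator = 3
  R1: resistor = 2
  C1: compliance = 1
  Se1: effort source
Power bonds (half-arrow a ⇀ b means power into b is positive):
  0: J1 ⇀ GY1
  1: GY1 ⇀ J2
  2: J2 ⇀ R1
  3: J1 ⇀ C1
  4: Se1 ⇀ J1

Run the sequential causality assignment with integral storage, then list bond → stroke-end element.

bond 0 stroke at GY1
bond 1 stroke at GY1
bond 2 stroke at J2
bond 3 stroke at J1
bond 4 stroke at J1

bond 4 stroke→J1  (Se1: effort source, stroke at far end)
bond 3 stroke→J1  (C1: C, integral causality)
bond 0 stroke→GY1  (J1 needs exactly one f-in)
bond 1 stroke→GY1  (GY GY1: same side as bond 0)
bond 2 stroke→J2  (J2: bond 1 brought flow, rest push out)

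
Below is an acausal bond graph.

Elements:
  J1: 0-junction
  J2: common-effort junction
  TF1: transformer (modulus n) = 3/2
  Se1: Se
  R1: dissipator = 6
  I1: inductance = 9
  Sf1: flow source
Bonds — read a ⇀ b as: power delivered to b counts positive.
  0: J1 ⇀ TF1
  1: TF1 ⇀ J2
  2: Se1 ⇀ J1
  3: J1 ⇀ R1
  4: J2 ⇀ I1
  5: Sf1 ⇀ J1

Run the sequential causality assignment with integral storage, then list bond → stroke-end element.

#2 stroke→J1  (Se1 (Se) sets effort on bond)
#5 stroke→Sf1  (Sf1: flow source, stroke at near end)
#0 stroke→TF1  (common-e at J1 fixed by 2)
#3 stroke→R1  (common-e at J1 fixed by 2)
#1 stroke→J2  (TF1: transformer flips bond 0)
#4 stroke→I1  (J2 effort already set via bond 1)

b0 |TF1
b1 |J2
b2 |J1
b3 |R1
b4 |I1
b5 |Sf1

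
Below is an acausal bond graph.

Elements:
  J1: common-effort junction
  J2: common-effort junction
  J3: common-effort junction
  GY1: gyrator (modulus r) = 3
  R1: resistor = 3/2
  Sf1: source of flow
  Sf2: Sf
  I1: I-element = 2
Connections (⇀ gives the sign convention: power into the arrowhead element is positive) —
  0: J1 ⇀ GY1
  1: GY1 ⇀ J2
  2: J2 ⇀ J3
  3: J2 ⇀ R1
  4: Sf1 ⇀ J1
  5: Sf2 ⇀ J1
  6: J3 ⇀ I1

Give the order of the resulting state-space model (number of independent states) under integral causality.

1  (I1 all integral)

b4 |Sf1  (Sf1: flow source, stroke at near end)
b5 |Sf2  (Sf2 (Sf) sets flow on bond)
b0 |J1  (closing 0-jn rule on J1)
b1 |J2  (GY GY1: same side as bond 0)
b2 |J3  (J2 effort already set via bond 1)
b3 |R1  (common-e at J2 fixed by 1)
b6 |I1  (J3: bond 2 brought effort, rest push out)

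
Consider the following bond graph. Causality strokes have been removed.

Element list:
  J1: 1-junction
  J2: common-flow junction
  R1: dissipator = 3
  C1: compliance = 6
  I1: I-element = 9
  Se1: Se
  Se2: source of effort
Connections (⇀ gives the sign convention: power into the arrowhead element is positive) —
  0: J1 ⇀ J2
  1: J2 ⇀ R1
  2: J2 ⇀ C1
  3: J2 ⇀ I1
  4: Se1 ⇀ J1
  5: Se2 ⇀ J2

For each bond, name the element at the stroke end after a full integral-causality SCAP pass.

#4 stroke at J1  (Se1 fixes effort; stroke away)
#5 stroke at J2  (Se2: effort source, stroke at far end)
#0 stroke at J2  (closing 1-jn rule on J1)
#2 stroke at J2  (C1 integral (e out))
#3 stroke at I1  (prefer integral on I1)
#1 stroke at J2  (J2: bond 3 brought flow, rest push out)

b0 stroke→J2
b1 stroke→J2
b2 stroke→J2
b3 stroke→I1
b4 stroke→J1
b5 stroke→J2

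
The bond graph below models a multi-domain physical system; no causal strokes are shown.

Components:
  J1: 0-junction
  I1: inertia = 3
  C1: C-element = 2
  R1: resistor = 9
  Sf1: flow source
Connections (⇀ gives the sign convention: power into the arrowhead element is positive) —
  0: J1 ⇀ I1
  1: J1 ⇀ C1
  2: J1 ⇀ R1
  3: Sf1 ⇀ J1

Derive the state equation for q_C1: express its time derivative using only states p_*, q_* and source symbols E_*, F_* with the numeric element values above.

dq_C1/dt = F_Sf1 - p_I1/3 - q_C1/18

bond 3 →Sf1  (Sf1 (Sf) sets flow on bond)
bond 0 →I1  (I1 integral (f out))
bond 1 →J1  (C1 integral (e out))
bond 2 →R1  (common-e at J1 fixed by 1)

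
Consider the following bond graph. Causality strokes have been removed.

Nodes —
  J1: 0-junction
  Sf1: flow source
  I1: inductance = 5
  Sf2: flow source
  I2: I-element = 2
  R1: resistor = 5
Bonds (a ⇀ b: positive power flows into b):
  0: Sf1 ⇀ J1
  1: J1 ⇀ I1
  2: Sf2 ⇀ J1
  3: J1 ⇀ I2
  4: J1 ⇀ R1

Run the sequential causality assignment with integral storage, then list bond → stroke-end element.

β0 stroke→Sf1
β1 stroke→I1
β2 stroke→Sf2
β3 stroke→I2
β4 stroke→J1

bond 0 →Sf1  (source Sf1 imposes f)
bond 2 →Sf2  (Sf2: flow source, stroke at near end)
bond 1 →I1  (I1 outputs flow p/I1)
bond 3 →I2  (prefer integral on I2)
bond 4 →J1  (J1 needs exactly one e-in)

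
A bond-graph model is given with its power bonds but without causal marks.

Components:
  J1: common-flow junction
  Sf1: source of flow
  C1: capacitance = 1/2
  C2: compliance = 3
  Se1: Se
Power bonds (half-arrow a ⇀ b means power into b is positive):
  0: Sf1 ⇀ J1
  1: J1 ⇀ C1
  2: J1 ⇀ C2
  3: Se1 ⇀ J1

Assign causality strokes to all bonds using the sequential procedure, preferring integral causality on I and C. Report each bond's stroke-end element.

bond 0 |Sf1
bond 1 |J1
bond 2 |J1
bond 3 |J1

b0 stroke at Sf1  (Sf1 fixes flow; stroke at Sf1)
b3 stroke at J1  (Se1 fixes effort; stroke away)
b1 stroke at J1  (common-f at J1 fixed by 0)
b2 stroke at J1  (common-f at J1 fixed by 0)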